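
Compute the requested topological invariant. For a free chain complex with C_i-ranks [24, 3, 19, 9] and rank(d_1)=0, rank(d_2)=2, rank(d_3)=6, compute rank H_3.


rank H_k = rank(ker d_k) - rank(im d_{k+1}).
rank(ker d_3) = rank(C_3) - rank(d_3) = 9 - 6 = 3.
rank(im d_{3+1}) = 0.
rank H_3 = 3 - 0 = 3

3


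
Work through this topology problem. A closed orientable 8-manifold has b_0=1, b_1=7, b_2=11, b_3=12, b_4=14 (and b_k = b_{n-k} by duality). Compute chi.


By Poincare duality b_k = b_{8-k}, so full Betti numbers: b_0=1, b_1=7, b_2=11, b_3=12, b_4=14, b_5=12, b_6=11, b_7=7, b_8=1.
chi = sum (-1)^k b_k = 0

0


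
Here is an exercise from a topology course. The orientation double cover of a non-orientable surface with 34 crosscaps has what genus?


chi(N_34) = 2 - 34 = -32.
Double cover: chi(Sigma_g) = 2 * chi(N_34) = 2*(-32) = -64.
2 - 2g = -64, so g = (2 - (-64))/2 = 66/2 = 33

33


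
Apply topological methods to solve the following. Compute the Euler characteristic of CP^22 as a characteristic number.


For any closed oriented manifold, <e(TM),[M]> = chi(M).
chi(CP^22) = 22+1 = 23

23


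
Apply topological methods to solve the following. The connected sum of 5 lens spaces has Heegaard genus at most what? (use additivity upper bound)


Heegaard genus satisfies g(A#B) <= g(A) + g(B).
Each lens space has g = 1.
Upper bound: 5 * 1 = 5

5


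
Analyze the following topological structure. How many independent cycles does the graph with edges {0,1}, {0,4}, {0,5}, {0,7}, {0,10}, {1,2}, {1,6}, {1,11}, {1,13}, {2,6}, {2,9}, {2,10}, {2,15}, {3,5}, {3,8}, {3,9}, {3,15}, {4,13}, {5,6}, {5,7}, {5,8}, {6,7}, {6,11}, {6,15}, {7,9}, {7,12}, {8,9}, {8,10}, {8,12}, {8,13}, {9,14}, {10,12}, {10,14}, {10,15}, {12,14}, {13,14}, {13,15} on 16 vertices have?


b_1 = E - V + (number of components).
E = 37, V = 16, components = 1.
b_1 = 37 - 16 + 1 = 22

22


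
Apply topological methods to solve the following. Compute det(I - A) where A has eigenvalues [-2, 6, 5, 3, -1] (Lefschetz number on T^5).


For a torus self-map: L(f) = det(I - A) where A acts on H_1.
L(f) = (1--2) * (1-6) * (1-5) * (1-3) * (1--1) = 3 * -5 * -4 * -2 * 2 = -240

-240


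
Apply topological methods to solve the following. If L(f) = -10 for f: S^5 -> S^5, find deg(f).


L(f) = 1 + (-1)^5 deg(f) on S^5.
-10 = 1 + (-1)^5 * deg(f)
(-1)^5 * deg(f) = -11
deg(f) = 11

11


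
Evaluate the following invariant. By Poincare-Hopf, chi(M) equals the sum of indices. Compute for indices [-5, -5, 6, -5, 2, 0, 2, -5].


Poincare-Hopf: chi(M) = sum of indices of zeros.
chi = (-5) + (-5) + (6) + (-5) + (2) + (0) + (2) + (-5) = -10

-10


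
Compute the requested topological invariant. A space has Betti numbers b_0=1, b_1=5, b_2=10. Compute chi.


chi = sum_k (-1)^k b_k.
= (1) + (-5) + (10)
= 6

6


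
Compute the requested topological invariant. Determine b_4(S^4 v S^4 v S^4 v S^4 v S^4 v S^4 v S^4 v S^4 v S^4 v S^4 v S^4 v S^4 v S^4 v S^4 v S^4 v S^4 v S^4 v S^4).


For a wedge of spheres, H_k (k>0) is free on one generator per sphere of dimension k.
Spheres of dimension 4: count = 18.
b_4 = 18

18


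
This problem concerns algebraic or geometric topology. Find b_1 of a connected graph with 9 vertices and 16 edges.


For a connected graph: rank(pi_1) = b_1 = E - V + 1 = 1 - chi.
chi = V - E = 9 - 16 = -7.
rank = 1 - (-7) = 16 - 9 + 1 = 8

8


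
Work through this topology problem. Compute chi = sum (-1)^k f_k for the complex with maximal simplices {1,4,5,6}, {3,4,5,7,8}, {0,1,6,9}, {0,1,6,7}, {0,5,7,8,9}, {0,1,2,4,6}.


Enumerate all faces; f-vector: f_0=10, f_1=33, f_2=38, f_3=18, f_4=3.
chi = sum (-1)^k f_k = 0

0


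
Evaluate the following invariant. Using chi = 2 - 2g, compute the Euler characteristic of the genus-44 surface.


For a closed orientable surface of genus g: chi = 2 - 2g.
Here g = 44.
chi = 2 - 2*44 = 2 - 88 = -86

-86


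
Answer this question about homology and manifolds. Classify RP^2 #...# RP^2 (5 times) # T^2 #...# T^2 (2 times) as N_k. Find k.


Since a >= 1, the sum is non-orientable; each T^2 can be replaced by RP^2 # RP^2 (since T^2#RP^2 = 3RP^2).
Total crosscaps k = 5 + 2*2 = 9.
Check via chi: chi = 5*1 + 2*0 - (5+2-1)*2 = -7 = 2 - k = -7. Consistent.

9


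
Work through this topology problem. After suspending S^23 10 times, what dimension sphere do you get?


Each suspension raises dimension by 1: Sigma S^n = S^{n+1}.
Sigma^10 S^23 = S^{23+10} = S^33

33


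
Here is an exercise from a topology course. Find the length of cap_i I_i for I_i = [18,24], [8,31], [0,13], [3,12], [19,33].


Intersection = [max(a_i), min(b_i)] = [19, 12].
Since 19 > 12, the intersection is empty.
Length = 0

0


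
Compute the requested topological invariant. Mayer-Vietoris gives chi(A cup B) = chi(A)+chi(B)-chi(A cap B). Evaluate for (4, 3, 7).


chi(A cup B) = chi(A) + chi(B) - chi(A cap B)
= 4 + (3) - (7)
= 0

0


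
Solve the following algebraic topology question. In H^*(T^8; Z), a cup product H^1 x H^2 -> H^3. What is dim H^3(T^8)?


Cup product: H^p x H^q -> H^{p+q}; here p+q = 1+2 = 3.
rank H^k(T^n) = C(n,k).
C(8,3) = 56

56


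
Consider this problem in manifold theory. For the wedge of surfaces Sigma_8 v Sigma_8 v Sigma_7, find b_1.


For a wedge X v Y: reduced H_k(X v Y) = H_k(X) + H_k(Y).
Each Sigma_g contributes b_1 = 2g.
b_1 = 16 + 16 + 14 = 46

46


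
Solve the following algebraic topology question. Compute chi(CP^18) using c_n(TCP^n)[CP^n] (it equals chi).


For any closed oriented manifold, <e(TM),[M]> = chi(M).
chi(CP^18) = 18+1 = 19

19


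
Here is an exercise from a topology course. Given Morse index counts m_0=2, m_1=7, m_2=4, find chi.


Morse theory: chi(M) = sum_k (-1)^k m_k where m_k = #(index-k critical points).
= (2) + (-7) + (4) = -1

-1


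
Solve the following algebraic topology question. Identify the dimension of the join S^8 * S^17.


Join of spheres: S^m * S^n = S^{m+n+1}.
dim = 8 + 17 + 1 = 26

26


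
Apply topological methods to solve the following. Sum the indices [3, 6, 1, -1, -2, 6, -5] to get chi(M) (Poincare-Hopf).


Poincare-Hopf: chi(M) = sum of indices of zeros.
chi = (3) + (6) + (1) + (-1) + (-2) + (6) + (-5) = 8

8


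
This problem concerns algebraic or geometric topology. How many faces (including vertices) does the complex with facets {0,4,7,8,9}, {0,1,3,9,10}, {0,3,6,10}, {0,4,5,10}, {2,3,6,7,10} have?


Each maximal simplex on m vertices has 2^m - 1 nonempty faces.
Take the union (dedupe shared faces).
Total distinct faces = 100

100


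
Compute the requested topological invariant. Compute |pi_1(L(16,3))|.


pi_1(L(p,q)) = Z/pZ for any q coprime to p.
|pi_1(L(16,3))| = 16

16


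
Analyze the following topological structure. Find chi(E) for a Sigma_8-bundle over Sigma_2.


For a fiber bundle F -> E -> B (with CW structure): chi(E) = chi(B) * chi(F).
chi(Sigma_2) = -2, chi(Sigma_8) = -14.
chi(E) = (-2) * (-14) = 28

28


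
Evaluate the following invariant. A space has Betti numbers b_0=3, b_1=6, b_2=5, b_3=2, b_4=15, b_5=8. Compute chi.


chi = sum_k (-1)^k b_k.
= (3) + (-6) + (5) + (-2) + (15) + (-8)
= 7

7


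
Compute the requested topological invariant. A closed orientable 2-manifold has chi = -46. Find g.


chi = 2 - 2g for closed orientable surfaces.
-46 = 2 - 2g
2g = 2 - (-46) = 48
g = 24

24


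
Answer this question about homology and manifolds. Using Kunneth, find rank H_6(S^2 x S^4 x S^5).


Each S^d has Poincare polynomial 1 + t^d.
The product S^2 x S^4 x S^5 has Poincare polynomial prod(1+t^d_i).
Expanding: b_0=1, b_2=1, b_4=1, b_5=1, b_6=1, b_7=1, b_9=1, b_11=1.
b_6 = 1

1


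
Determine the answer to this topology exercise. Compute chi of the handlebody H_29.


A genus-g handlebody deformation retracts to a wedge of g circles.
chi(vee_g S^1) = 1 - g.
chi(H_29) = 1 - 29 = -28

-28


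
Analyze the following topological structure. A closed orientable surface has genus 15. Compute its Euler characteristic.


For a closed orientable surface of genus g: chi = 2 - 2g.
Here g = 15.
chi = 2 - 2*15 = 2 - 30 = -28

-28


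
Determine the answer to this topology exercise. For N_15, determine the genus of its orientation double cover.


chi(N_15) = 2 - 15 = -13.
Double cover: chi(Sigma_g) = 2 * chi(N_15) = 2*(-13) = -26.
2 - 2g = -26, so g = (2 - (-26))/2 = 28/2 = 14

14


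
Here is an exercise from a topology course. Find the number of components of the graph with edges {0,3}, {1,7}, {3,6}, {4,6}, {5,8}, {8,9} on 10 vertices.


Run DFS/union-find over 10 vertices.
V = 10, E = 6.
Number of components = 4

4


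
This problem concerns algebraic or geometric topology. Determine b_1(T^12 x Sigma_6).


pi_1(A x B) = pi_1(A) x pi_1(B); rank of abelianization = b_1.
b_1(T^12) = 12, b_1(Sigma_6) = 2*6 = 12.
b_1(product) = 12 + 12 = 24

24


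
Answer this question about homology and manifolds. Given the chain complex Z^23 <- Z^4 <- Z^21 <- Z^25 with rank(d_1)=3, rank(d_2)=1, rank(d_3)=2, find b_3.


rank H_k = rank(ker d_k) - rank(im d_{k+1}).
rank(ker d_3) = rank(C_3) - rank(d_3) = 25 - 2 = 23.
rank(im d_{3+1}) = 0.
rank H_3 = 23 - 0 = 23

23


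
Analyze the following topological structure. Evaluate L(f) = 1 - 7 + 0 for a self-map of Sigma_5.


L(f) = tr(f_0*) - tr(f_1*) + tr(f_2*).
= 1 - (7) + (0)
= -6

-6


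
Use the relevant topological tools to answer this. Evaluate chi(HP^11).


HP^11 has one cell in each dimension 0, 4, ..., 4*11 (11+1 cells, all even-dim).
chi = 11 + 1 = 12

12


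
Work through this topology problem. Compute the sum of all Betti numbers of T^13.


b_k(T^13) = C(13,k), so the sum over k is sum_k C(13,k) = 2^13.
Total = 2^13 = 8192

8192


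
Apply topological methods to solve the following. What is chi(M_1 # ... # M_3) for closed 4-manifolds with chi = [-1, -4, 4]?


For n-manifolds: chi(A#B) = chi(A) + chi(B) - chi(S^4).
chi(S^4) = 1 + (-1)^4 = 2.
chi(#) = (sum chi_i) - (3-1)*chi(S^4) = -1 - 2*2 = -5

-5


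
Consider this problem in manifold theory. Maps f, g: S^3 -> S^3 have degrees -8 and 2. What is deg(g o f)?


Degree is multiplicative under composition: deg(g o f) = deg(g) * deg(f).
= 2 * -8 = -16

-16


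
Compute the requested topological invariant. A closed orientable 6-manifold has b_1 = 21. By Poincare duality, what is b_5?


Poincare duality for closed orientable n-manifolds: b_k = b_{n-k}.
Here n = 6, so b_5 = b_1 = 21

21


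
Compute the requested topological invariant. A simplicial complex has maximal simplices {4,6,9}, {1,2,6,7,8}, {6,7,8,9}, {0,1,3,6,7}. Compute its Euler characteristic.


Enumerate all faces; f-vector: f_0=9, f_1=22, f_2=23, f_3=11, f_4=2.
chi = sum (-1)^k f_k = 1

1


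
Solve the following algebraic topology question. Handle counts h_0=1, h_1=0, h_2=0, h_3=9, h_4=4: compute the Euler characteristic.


Handles of index k contribute (-1)^k to chi (same as CW cells).
chi = (1) + (0) + (0) + (-9) + (4) = -4

-4


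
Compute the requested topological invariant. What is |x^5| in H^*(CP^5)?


|x| = 2 in H^*(CP^n).
|x^5| = 5 * |x| = 5 * 2 = 10

10


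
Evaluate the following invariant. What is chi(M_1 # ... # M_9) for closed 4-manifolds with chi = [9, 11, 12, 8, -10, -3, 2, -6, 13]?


For n-manifolds: chi(A#B) = chi(A) + chi(B) - chi(S^4).
chi(S^4) = 1 + (-1)^4 = 2.
chi(#) = (sum chi_i) - (9-1)*chi(S^4) = 36 - 8*2 = 20

20


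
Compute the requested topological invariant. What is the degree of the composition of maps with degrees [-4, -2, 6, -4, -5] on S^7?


Degree is multiplicative: deg(composition) = product of degrees.
= (-4) * (-2) * (6) * (-4) * (-5) = 960

960


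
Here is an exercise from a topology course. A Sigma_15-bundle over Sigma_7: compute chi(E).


For a fiber bundle F -> E -> B (with CW structure): chi(E) = chi(B) * chi(F).
chi(Sigma_7) = -12, chi(Sigma_15) = -28.
chi(E) = (-12) * (-28) = 336

336


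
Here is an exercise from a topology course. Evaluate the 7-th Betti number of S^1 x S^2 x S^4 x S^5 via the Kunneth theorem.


Each S^d has Poincare polynomial 1 + t^d.
The product S^1 x S^2 x S^4 x S^5 has Poincare polynomial prod(1+t^d_i).
Expanding: b_0=1, b_1=1, b_2=1, b_3=1, b_4=1, b_5=2, b_6=2, b_7=2, b_8=1, b_9=1, b_10=1, b_11=1, b_12=1.
b_7 = 2

2


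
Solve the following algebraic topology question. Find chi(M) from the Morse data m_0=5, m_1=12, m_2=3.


Morse theory: chi(M) = sum_k (-1)^k m_k where m_k = #(index-k critical points).
= (5) + (-12) + (3) = -4

-4


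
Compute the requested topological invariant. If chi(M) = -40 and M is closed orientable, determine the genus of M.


chi = 2 - 2g for closed orientable surfaces.
-40 = 2 - 2g
2g = 2 - (-40) = 42
g = 21

21


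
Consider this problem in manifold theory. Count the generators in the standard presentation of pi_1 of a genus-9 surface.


Standard presentation: pi_1(Sigma_g) = <a_1,b_1,...,a_g,b_g | [a_1,b_1]...[a_g,b_g] = 1>.
Number of generators = 2g = 2*9 = 18

18


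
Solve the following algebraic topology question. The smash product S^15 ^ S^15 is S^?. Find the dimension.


S^m ^ S^n = S^{m+n}.
k = 15 + 15 = 30

30


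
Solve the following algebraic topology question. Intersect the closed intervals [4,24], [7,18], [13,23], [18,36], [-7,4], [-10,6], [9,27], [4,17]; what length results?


Intersection = [max(a_i), min(b_i)] = [18, 4].
Since 18 > 4, the intersection is empty.
Length = 0

0


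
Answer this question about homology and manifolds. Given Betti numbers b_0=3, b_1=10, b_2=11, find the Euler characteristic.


chi = sum_k (-1)^k b_k.
= (3) + (-10) + (11)
= 4

4


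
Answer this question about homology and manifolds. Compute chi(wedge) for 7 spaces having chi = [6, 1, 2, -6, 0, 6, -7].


chi(A v B) = chi(A) + chi(B) - 1 (one point identified).
For 7 spaces: chi = (sum chi_i) - (7 - 1).
sum = 2; chi = 2 - 6 = -4

-4


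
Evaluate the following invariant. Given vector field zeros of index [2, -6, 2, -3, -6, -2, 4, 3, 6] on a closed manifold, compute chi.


Poincare-Hopf: chi(M) = sum of indices of zeros.
chi = (2) + (-6) + (2) + (-3) + (-6) + (-2) + (4) + (3) + (6) = 0

0


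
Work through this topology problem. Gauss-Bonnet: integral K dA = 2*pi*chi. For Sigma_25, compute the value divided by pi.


Gauss-Bonnet: integral K dA = 2*pi*chi(M).
chi(Sigma_25) = 2 - 2*25 = -48.
(integral K dA)/pi = 2*chi = 2*(-48) = -96

-96


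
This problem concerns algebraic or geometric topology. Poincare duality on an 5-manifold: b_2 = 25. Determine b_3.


Poincare duality for closed orientable n-manifolds: b_k = b_{n-k}.
Here n = 5, so b_3 = b_2 = 25

25


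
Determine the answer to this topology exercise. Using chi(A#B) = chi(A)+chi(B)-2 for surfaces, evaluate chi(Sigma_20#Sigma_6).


chi(Sigma_20) = 2 - 2*20 = -38
chi(Sigma_6) = 2 - 2*6 = -10
For surfaces: chi(A#B) = chi(A) + chi(B) - 2.
chi = -38 + -10 - 2 = -50

-50


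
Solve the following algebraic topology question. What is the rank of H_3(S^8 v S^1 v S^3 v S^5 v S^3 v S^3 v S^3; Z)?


For a wedge of spheres, H_k (k>0) is free on one generator per sphere of dimension k.
Spheres of dimension 3: count = 4.
b_3 = 4

4


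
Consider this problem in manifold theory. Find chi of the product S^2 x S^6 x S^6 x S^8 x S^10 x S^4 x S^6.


chi is multiplicative: chi(X x Y) = chi(X) chi(Y).
Each even-dim sphere has chi = 2. There are 7 factors.
chi = 2^7 = 128

128


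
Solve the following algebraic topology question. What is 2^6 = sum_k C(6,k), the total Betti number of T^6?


b_k(T^6) = C(6,k), so the sum over k is sum_k C(6,k) = 2^6.
Total = 2^6 = 64

64


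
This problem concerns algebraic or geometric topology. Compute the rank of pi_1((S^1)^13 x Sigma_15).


pi_1(A x B) = pi_1(A) x pi_1(B); rank of abelianization = b_1.
b_1(T^13) = 13, b_1(Sigma_15) = 2*15 = 30.
b_1(product) = 13 + 30 = 43

43


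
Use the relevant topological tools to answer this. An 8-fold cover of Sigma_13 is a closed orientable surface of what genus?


For an n-sheeted cover: chi(E) = n * chi(B).
chi(Sigma_13) = 2 - 2*13 = -24.
chi(E) = 8 * (-24) = -192.
genus(E) = (2 - chi(E))/2 = (2 - (-192))/2 = 194/2 = 97

97


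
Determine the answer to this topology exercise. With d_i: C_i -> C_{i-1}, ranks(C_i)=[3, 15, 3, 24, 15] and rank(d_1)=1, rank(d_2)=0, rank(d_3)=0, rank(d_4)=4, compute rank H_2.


rank H_k = rank(ker d_k) - rank(im d_{k+1}).
rank(ker d_2) = rank(C_2) - rank(d_2) = 3 - 0 = 3.
rank(im d_{2+1}) = 0.
rank H_2 = 3 - 0 = 3

3


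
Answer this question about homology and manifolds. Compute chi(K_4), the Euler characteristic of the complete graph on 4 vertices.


K_4: V = 4, E = C(4,2) = 6.
chi = V - E = 4 - 6 = -2

-2


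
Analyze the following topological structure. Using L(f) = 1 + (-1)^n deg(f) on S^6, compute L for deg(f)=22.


On S^6: L(f) = tr(f_0*) + (-1)^6 tr(f_6*) = 1 + (-1)^6 * deg(f).
L(f) = 1 + (-1)^6 * 22 = 1 + 22 = 23

23


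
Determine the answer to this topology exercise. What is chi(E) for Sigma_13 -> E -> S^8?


chi(S^8) = 2 (n even), chi(Sigma_13) = 2 - 2*13 = -24.
chi(E) = 2 * (-24) = -48

-48


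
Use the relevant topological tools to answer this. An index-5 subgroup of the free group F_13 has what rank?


Nielsen-Schreier: an index-n subgroup of F_r is free of rank 1 + n(r-1).
Equivalently: chi(cover) = n*chi(base); chi(vee_r S^1) = 1 - 13 = -12.
chi(E) = 5*(-12) = -60; rank = 1 - chi(E) = 1 - (-60) = 61.
rank = 1 + 5*(13-1) = 1 + 60 = 61

61


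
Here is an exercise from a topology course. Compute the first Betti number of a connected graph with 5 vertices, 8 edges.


For a connected graph: rank(pi_1) = b_1 = E - V + 1 = 1 - chi.
chi = V - E = 5 - 8 = -3.
rank = 1 - (-3) = 8 - 5 + 1 = 4

4


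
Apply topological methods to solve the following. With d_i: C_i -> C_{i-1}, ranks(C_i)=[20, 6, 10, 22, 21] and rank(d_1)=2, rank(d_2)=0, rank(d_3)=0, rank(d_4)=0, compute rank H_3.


rank H_k = rank(ker d_k) - rank(im d_{k+1}).
rank(ker d_3) = rank(C_3) - rank(d_3) = 22 - 0 = 22.
rank(im d_{3+1}) = 0.
rank H_3 = 22 - 0 = 22

22


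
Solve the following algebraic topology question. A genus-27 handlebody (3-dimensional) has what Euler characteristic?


A genus-g handlebody deformation retracts to a wedge of g circles.
chi(vee_g S^1) = 1 - g.
chi(H_27) = 1 - 27 = -26

-26


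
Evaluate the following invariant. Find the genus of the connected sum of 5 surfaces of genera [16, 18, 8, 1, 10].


Genus is additive under connected sum of orientable surfaces.
g = 16 + 18 + 8 + 1 + 10 = 53

53


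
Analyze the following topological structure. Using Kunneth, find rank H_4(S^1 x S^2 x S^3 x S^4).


Each S^d has Poincare polynomial 1 + t^d.
The product S^1 x S^2 x S^3 x S^4 has Poincare polynomial prod(1+t^d_i).
Expanding: b_0=1, b_1=1, b_2=1, b_3=2, b_4=2, b_5=2, b_6=2, b_7=2, b_8=1, b_9=1, b_10=1.
b_4 = 2

2


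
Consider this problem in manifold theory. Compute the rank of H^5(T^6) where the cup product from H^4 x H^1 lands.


Cup product: H^p x H^q -> H^{p+q}; here p+q = 4+1 = 5.
rank H^k(T^n) = C(n,k).
C(6,5) = 6

6


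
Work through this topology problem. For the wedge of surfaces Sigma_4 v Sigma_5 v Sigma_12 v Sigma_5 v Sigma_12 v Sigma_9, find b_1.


For a wedge X v Y: reduced H_k(X v Y) = H_k(X) + H_k(Y).
Each Sigma_g contributes b_1 = 2g.
b_1 = 8 + 10 + 24 + 10 + 24 + 18 = 94

94


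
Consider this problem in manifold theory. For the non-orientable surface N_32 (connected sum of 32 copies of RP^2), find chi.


For a non-orientable closed surface with k crosscaps: chi = 2 - k.
Here k = 32.
chi = 2 - 32 = -30

-30


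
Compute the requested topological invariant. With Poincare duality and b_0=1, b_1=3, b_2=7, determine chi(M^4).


By Poincare duality b_k = b_{4-k}, so full Betti numbers: b_0=1, b_1=3, b_2=7, b_3=3, b_4=1.
chi = sum (-1)^k b_k = 3

3


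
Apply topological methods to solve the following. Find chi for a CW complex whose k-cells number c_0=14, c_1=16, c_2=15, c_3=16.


chi = sum_k (-1)^k c_k.
= (-1)^0*14 + (-1)^1*16 + (-1)^2*15 + (-1)^3*16
= (14) + (-16) + (15) + (-16)
= -3

-3


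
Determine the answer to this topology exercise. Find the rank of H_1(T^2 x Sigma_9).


pi_1(A x B) = pi_1(A) x pi_1(B); rank of abelianization = b_1.
b_1(T^2) = 2, b_1(Sigma_9) = 2*9 = 18.
b_1(product) = 2 + 18 = 20

20


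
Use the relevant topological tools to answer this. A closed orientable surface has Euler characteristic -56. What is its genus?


chi = 2 - 2g for closed orientable surfaces.
-56 = 2 - 2g
2g = 2 - (-56) = 58
g = 29

29


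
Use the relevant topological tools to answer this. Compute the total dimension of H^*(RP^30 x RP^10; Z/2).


dim H^*(RP^n; Z/2) = n+1 (one Z/2 in each degree 0..n).
Total Betti number is multiplicative.
Total = (30+1) * (10+1) = 31 * 11 = 341

341


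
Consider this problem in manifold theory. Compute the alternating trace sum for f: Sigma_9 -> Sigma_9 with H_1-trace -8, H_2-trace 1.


L(f) = tr(f_0*) - tr(f_1*) + tr(f_2*).
= 1 - (-8) + (1)
= 10

10


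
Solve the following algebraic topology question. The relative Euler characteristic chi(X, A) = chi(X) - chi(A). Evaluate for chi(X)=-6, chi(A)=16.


Relative Euler characteristic: chi(X, A) = chi(X) - chi(A).
= -6 - (16) = -22

-22


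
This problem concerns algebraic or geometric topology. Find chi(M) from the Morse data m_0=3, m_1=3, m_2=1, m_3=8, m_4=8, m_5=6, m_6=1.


Morse theory: chi(M) = sum_k (-1)^k m_k where m_k = #(index-k critical points).
= (3) + (-3) + (1) + (-8) + (8) + (-6) + (1) = -4

-4


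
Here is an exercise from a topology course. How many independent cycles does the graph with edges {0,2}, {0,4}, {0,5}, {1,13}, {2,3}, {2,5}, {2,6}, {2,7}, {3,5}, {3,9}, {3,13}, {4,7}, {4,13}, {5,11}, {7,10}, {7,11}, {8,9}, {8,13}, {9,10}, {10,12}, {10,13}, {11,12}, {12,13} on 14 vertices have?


b_1 = E - V + (number of components).
E = 23, V = 14, components = 1.
b_1 = 23 - 14 + 1 = 10

10


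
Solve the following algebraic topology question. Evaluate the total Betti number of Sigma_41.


For Sigma_41: b_0 = 1, b_1 = 2g = 82, b_2 = 1.
Total = 1 + 82 + 1 = 84

84


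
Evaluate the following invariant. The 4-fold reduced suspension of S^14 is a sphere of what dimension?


Each suspension raises dimension by 1: Sigma S^n = S^{n+1}.
Sigma^4 S^14 = S^{14+4} = S^18

18


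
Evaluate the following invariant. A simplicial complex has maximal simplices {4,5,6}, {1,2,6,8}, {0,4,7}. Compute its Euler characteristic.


Enumerate all faces; f-vector: f_0=8, f_1=12, f_2=6, f_3=1.
chi = sum (-1)^k f_k = 1

1


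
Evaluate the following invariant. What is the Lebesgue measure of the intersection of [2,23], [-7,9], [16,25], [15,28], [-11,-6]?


Intersection = [max(a_i), min(b_i)] = [16, -6].
Since 16 > -6, the intersection is empty.
Length = 0

0


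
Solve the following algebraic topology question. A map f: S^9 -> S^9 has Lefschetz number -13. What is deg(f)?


L(f) = 1 + (-1)^9 deg(f) on S^9.
-13 = 1 + (-1)^9 * deg(f)
(-1)^9 * deg(f) = -14
deg(f) = 14

14


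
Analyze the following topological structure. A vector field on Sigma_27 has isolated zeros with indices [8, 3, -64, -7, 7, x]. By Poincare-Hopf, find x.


Poincare-Hopf: sum of indices = chi(M).
chi(Sigma_27) = 2 - 2*27 = -52.
Sum of known indices = -53.
x = chi - (sum known) = -52 - (-53) = 1

1


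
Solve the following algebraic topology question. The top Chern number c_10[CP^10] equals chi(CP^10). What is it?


For any closed oriented manifold, <e(TM),[M]> = chi(M).
chi(CP^10) = 10+1 = 11

11


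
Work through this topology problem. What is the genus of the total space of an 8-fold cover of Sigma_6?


For an n-sheeted cover: chi(E) = n * chi(B).
chi(Sigma_6) = 2 - 2*6 = -10.
chi(E) = 8 * (-10) = -80.
genus(E) = (2 - chi(E))/2 = (2 - (-80))/2 = 82/2 = 41

41


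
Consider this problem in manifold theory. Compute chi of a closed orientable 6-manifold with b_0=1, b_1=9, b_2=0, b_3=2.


By Poincare duality b_k = b_{6-k}, so full Betti numbers: b_0=1, b_1=9, b_2=0, b_3=2, b_4=0, b_5=9, b_6=1.
chi = sum (-1)^k b_k = -18

-18


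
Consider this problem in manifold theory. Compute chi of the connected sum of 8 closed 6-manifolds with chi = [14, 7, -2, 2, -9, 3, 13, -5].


For n-manifolds: chi(A#B) = chi(A) + chi(B) - chi(S^6).
chi(S^6) = 1 + (-1)^6 = 2.
chi(#) = (sum chi_i) - (8-1)*chi(S^6) = 23 - 7*2 = 9

9


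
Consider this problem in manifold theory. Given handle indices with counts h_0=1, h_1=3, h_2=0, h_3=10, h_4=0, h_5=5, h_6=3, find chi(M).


Handles of index k contribute (-1)^k to chi (same as CW cells).
chi = (1) + (-3) + (0) + (-10) + (0) + (-5) + (3) = -14

-14


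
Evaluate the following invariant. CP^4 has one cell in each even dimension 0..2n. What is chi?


CP^4 has one cell in each even dimension 0, 2, ..., 2*4 (4+1 cells total).
All cells are even-dimensional, so chi = number of cells.
chi = 4 + 1 = 5

5


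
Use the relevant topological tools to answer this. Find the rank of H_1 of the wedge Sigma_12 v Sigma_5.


For a wedge: H_1(A v B) = H_1(A) + H_1(B).
b_1(Sigma_12) = 24, b_1(Sigma_5) = 10.
b_1 = 24 + 10 = 34

34


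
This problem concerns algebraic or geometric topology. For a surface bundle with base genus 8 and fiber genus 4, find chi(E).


For a fiber bundle F -> E -> B (with CW structure): chi(E) = chi(B) * chi(F).
chi(Sigma_8) = -14, chi(Sigma_4) = -6.
chi(E) = (-14) * (-6) = 84

84


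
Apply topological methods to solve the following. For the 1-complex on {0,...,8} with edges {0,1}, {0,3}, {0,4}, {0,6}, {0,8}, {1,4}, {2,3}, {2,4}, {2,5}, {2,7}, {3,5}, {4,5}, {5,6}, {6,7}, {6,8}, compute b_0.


Run DFS/union-find over 9 vertices.
V = 9, E = 15.
Number of components = 1

1


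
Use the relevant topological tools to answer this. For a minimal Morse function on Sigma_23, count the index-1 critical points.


A perfect Morse function has m_k = b_k.
For Sigma_23: b_0=1, b_1=2g=46, b_2=1.
Saddles m_1 = 2g = 46

46


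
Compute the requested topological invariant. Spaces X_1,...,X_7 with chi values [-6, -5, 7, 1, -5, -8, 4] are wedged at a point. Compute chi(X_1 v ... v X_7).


chi(A v B) = chi(A) + chi(B) - 1 (one point identified).
For 7 spaces: chi = (sum chi_i) - (7 - 1).
sum = -12; chi = -12 - 6 = -18

-18


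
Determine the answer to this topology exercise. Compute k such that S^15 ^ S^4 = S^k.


S^m ^ S^n = S^{m+n}.
k = 15 + 4 = 19

19


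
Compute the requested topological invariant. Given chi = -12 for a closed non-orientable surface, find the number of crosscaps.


chi = 2 - k for closed non-orientable surfaces with k crosscaps.
-12 = 2 - k
k = 2 - (-12) = 14

14


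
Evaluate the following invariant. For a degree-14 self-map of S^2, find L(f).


On S^2: L(f) = tr(f_0*) + (-1)^2 tr(f_2*) = 1 + (-1)^2 * deg(f).
L(f) = 1 + (-1)^2 * 14 = 1 + 14 = 15

15


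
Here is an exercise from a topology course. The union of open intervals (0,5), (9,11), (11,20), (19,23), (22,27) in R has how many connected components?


Sort and merge overlapping open intervals.
Merged: (0,5), (9,11), (11,27).
Number of components = 3

3


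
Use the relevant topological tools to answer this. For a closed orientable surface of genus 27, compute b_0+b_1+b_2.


For Sigma_27: b_0 = 1, b_1 = 2g = 54, b_2 = 1.
Total = 1 + 54 + 1 = 56

56


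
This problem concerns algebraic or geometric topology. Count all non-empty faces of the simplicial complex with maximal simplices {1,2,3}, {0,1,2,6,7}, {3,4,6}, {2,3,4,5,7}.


Each maximal simplex on m vertices has 2^m - 1 nonempty faces.
Take the union (dedupe shared faces).
Total distinct faces = 64

64


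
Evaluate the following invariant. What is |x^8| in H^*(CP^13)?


|x| = 2 in H^*(CP^n).
|x^8| = 8 * |x| = 8 * 2 = 16

16


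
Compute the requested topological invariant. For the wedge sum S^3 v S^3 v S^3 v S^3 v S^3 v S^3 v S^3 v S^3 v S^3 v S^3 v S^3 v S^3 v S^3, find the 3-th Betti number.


For a wedge of spheres, H_k (k>0) is free on one generator per sphere of dimension k.
Spheres of dimension 3: count = 13.
b_3 = 13

13


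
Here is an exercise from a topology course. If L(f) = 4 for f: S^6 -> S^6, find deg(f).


L(f) = 1 + (-1)^6 deg(f) on S^6.
4 = 1 + (-1)^6 * deg(f)
(-1)^6 * deg(f) = 3
deg(f) = 3

3


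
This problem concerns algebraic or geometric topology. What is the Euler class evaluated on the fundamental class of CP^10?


For any closed oriented manifold, <e(TM),[M]> = chi(M).
chi(CP^10) = 10+1 = 11

11


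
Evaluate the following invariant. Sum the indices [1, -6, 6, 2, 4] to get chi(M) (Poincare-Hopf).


Poincare-Hopf: chi(M) = sum of indices of zeros.
chi = (1) + (-6) + (6) + (2) + (4) = 7

7


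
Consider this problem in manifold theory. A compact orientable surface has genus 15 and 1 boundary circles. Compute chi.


For a compact orientable surface with genus g and b boundary components: chi = 2 - 2g - b.
chi = 2 - 2*15 - 1 = 2 - 30 - 1 = -29

-29


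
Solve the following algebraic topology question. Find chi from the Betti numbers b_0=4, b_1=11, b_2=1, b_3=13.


chi = sum_k (-1)^k b_k.
= (4) + (-11) + (1) + (-13)
= -19

-19


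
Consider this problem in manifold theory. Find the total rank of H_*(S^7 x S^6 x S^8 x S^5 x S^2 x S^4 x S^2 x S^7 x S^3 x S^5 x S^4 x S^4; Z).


Total Betti number is multiplicative under products.
Each S^d (d>=1) has total Betti number 2.
There are 12 sphere factors.
Total = 2^12 = 4096

4096


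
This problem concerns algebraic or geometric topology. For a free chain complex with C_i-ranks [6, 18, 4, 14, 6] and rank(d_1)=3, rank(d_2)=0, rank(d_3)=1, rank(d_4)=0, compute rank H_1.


rank H_k = rank(ker d_k) - rank(im d_{k+1}).
rank(ker d_1) = rank(C_1) - rank(d_1) = 18 - 3 = 15.
rank(im d_{1+1}) = 0.
rank H_1 = 15 - 0 = 15

15


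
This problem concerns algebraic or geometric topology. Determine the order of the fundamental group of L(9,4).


pi_1(L(p,q)) = Z/pZ for any q coprime to p.
|pi_1(L(9,4))| = 9

9


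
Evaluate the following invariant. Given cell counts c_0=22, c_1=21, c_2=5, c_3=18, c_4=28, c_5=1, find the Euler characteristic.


chi = sum_k (-1)^k c_k.
= (-1)^0*22 + (-1)^1*21 + (-1)^2*5 + (-1)^3*18 + (-1)^4*28 + (-1)^5*1
= (22) + (-21) + (5) + (-18) + (28) + (-1)
= 15

15


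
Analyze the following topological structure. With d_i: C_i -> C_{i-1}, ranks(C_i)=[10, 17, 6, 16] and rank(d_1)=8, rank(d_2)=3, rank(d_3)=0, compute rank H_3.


rank H_k = rank(ker d_k) - rank(im d_{k+1}).
rank(ker d_3) = rank(C_3) - rank(d_3) = 16 - 0 = 16.
rank(im d_{3+1}) = 0.
rank H_3 = 16 - 0 = 16

16


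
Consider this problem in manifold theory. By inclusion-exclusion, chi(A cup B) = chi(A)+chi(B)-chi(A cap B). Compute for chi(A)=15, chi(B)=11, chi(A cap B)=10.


chi(A cup B) = chi(A) + chi(B) - chi(A cap B)
= 15 + (11) - (10)
= 16

16


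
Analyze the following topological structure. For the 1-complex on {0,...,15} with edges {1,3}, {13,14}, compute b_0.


Run DFS/union-find over 16 vertices.
V = 16, E = 2.
Number of components = 14

14


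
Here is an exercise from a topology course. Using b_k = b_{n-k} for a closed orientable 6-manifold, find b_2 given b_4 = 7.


Poincare duality for closed orientable n-manifolds: b_k = b_{n-k}.
Here n = 6, so b_2 = b_4 = 7

7


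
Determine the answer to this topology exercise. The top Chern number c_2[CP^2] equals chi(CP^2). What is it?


For any closed oriented manifold, <e(TM),[M]> = chi(M).
chi(CP^2) = 2+1 = 3

3


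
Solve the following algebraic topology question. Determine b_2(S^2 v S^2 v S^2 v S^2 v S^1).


For a wedge of spheres, H_k (k>0) is free on one generator per sphere of dimension k.
Spheres of dimension 2: count = 4.
b_2 = 4

4


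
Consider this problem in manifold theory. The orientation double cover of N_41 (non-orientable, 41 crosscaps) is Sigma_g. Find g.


chi(N_41) = 2 - 41 = -39.
Double cover: chi(Sigma_g) = 2 * chi(N_41) = 2*(-39) = -78.
2 - 2g = -78, so g = (2 - (-78))/2 = 80/2 = 40

40


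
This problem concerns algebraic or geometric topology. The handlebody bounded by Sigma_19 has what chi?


A genus-g handlebody deformation retracts to a wedge of g circles.
chi(vee_g S^1) = 1 - g.
chi(H_19) = 1 - 19 = -18

-18


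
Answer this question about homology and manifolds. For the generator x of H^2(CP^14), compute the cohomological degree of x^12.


|x| = 2 in H^*(CP^n).
|x^12| = 12 * |x| = 12 * 2 = 24

24


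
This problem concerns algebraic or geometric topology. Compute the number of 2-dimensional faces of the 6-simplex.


Delta^6 has 6+1 vertices. A 2-face is a choice of 2+1 vertices.
f_2 = C(6+1, 2+1) = C(7,3) = 35

35


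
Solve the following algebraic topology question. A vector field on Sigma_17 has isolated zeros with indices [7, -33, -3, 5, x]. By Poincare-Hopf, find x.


Poincare-Hopf: sum of indices = chi(M).
chi(Sigma_17) = 2 - 2*17 = -32.
Sum of known indices = -24.
x = chi - (sum known) = -32 - (-24) = -8

-8


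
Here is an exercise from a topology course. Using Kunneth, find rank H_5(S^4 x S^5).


Each S^d has Poincare polynomial 1 + t^d.
The product S^4 x S^5 has Poincare polynomial prod(1+t^d_i).
Expanding: b_0=1, b_4=1, b_5=1, b_9=1.
b_5 = 1

1


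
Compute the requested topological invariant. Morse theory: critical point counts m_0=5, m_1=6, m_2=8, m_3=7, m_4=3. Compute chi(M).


Morse theory: chi(M) = sum_k (-1)^k m_k where m_k = #(index-k critical points).
= (5) + (-6) + (8) + (-7) + (3) = 3

3


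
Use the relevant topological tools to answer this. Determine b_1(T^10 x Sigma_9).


pi_1(A x B) = pi_1(A) x pi_1(B); rank of abelianization = b_1.
b_1(T^10) = 10, b_1(Sigma_9) = 2*9 = 18.
b_1(product) = 10 + 18 = 28

28


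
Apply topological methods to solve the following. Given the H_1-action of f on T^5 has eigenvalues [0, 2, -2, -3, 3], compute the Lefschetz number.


For a torus self-map: L(f) = det(I - A) where A acts on H_1.
L(f) = (1-0) * (1-2) * (1--2) * (1--3) * (1-3) = 1 * -1 * 3 * 4 * -2 = 24

24


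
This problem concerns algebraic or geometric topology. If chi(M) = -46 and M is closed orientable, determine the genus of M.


chi = 2 - 2g for closed orientable surfaces.
-46 = 2 - 2g
2g = 2 - (-46) = 48
g = 24

24


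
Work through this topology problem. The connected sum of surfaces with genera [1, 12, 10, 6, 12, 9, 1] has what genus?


Genus is additive under connected sum of orientable surfaces.
g = 1 + 12 + 10 + 6 + 12 + 9 + 1 = 51

51


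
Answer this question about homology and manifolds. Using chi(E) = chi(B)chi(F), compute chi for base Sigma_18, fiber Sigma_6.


For a fiber bundle F -> E -> B (with CW structure): chi(E) = chi(B) * chi(F).
chi(Sigma_18) = -34, chi(Sigma_6) = -10.
chi(E) = (-34) * (-10) = 340

340


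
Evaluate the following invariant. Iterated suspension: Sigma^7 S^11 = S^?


Each suspension raises dimension by 1: Sigma S^n = S^{n+1}.
Sigma^7 S^11 = S^{11+7} = S^18

18


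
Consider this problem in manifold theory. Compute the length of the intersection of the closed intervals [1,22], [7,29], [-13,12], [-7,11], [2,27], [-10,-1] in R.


Intersection = [max(a_i), min(b_i)] = [7, -1].
Since 7 > -1, the intersection is empty.
Length = 0

0


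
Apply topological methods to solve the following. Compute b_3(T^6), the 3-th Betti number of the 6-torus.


By the Kunneth formula, b_k(T^n) = C(n,k).
b_3(T^6) = C(6,3).
C(6,3) = 6!/(3!*3!) = 20

20


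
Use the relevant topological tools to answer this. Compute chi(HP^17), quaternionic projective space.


HP^17 has one cell in each dimension 0, 4, ..., 4*17 (17+1 cells, all even-dim).
chi = 17 + 1 = 18

18


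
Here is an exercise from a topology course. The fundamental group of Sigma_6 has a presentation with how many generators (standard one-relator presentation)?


Standard presentation: pi_1(Sigma_g) = <a_1,b_1,...,a_g,b_g | [a_1,b_1]...[a_g,b_g] = 1>.
Number of generators = 2g = 2*6 = 12

12


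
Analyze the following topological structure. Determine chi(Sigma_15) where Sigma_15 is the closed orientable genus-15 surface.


For a closed orientable surface of genus g: chi = 2 - 2g.
Here g = 15.
chi = 2 - 2*15 = 2 - 30 = -28

-28


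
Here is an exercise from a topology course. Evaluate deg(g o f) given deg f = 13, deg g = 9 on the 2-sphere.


Degree is multiplicative under composition: deg(g o f) = deg(g) * deg(f).
= 9 * 13 = 117

117


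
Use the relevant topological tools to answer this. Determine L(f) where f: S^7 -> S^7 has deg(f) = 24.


On S^7: L(f) = tr(f_0*) + (-1)^7 tr(f_7*) = 1 + (-1)^7 * deg(f).
L(f) = 1 + (-1)^7 * 24 = 1 + -24 = -23

-23


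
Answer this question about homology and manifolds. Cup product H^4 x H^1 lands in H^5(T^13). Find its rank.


Cup product: H^p x H^q -> H^{p+q}; here p+q = 4+1 = 5.
rank H^k(T^n) = C(n,k).
C(13,5) = 1287

1287


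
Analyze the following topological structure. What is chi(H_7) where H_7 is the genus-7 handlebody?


A genus-g handlebody deformation retracts to a wedge of g circles.
chi(vee_g S^1) = 1 - g.
chi(H_7) = 1 - 7 = -6

-6


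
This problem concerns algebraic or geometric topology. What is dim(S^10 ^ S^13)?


S^m ^ S^n = S^{m+n}.
k = 10 + 13 = 23

23


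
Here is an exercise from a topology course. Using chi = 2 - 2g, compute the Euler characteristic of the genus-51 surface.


For a closed orientable surface of genus g: chi = 2 - 2g.
Here g = 51.
chi = 2 - 2*51 = 2 - 102 = -100

-100


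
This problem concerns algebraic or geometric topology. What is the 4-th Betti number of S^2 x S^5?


Each S^d has Poincare polynomial 1 + t^d.
The product S^2 x S^5 has Poincare polynomial prod(1+t^d_i).
Expanding: b_0=1, b_2=1, b_5=1, b_7=1.
b_4 = 0

0


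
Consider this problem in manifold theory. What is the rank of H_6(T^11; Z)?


By the Kunneth formula, b_k(T^n) = C(n,k).
b_6(T^11) = C(11,6).
C(11,6) = 11!/(6!*5!) = 462

462


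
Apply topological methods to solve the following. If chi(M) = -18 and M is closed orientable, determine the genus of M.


chi = 2 - 2g for closed orientable surfaces.
-18 = 2 - 2g
2g = 2 - (-18) = 20
g = 10

10


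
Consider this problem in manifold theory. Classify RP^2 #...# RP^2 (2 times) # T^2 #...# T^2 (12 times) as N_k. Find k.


Since a >= 1, the sum is non-orientable; each T^2 can be replaced by RP^2 # RP^2 (since T^2#RP^2 = 3RP^2).
Total crosscaps k = 2 + 2*12 = 26.
Check via chi: chi = 2*1 + 12*0 - (2+12-1)*2 = -24 = 2 - k = -24. Consistent.

26


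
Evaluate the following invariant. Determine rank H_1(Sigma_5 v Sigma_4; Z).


For a wedge: H_1(A v B) = H_1(A) + H_1(B).
b_1(Sigma_5) = 10, b_1(Sigma_4) = 8.
b_1 = 10 + 8 = 18

18


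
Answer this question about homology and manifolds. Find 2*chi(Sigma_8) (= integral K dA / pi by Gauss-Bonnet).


Gauss-Bonnet: integral K dA = 2*pi*chi(M).
chi(Sigma_8) = 2 - 2*8 = -14.
(integral K dA)/pi = 2*chi = 2*(-14) = -28

-28


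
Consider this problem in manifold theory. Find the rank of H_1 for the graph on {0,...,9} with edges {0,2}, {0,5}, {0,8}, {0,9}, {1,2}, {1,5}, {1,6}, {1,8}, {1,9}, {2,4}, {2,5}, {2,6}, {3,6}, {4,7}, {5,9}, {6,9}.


b_1 = E - V + (number of components).
E = 16, V = 10, components = 1.
b_1 = 16 - 10 + 1 = 7

7


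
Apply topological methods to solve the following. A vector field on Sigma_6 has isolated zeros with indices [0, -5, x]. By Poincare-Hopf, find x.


Poincare-Hopf: sum of indices = chi(M).
chi(Sigma_6) = 2 - 2*6 = -10.
Sum of known indices = -5.
x = chi - (sum known) = -10 - (-5) = -5

-5


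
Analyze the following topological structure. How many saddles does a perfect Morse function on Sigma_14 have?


A perfect Morse function has m_k = b_k.
For Sigma_14: b_0=1, b_1=2g=28, b_2=1.
Saddles m_1 = 2g = 28

28
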